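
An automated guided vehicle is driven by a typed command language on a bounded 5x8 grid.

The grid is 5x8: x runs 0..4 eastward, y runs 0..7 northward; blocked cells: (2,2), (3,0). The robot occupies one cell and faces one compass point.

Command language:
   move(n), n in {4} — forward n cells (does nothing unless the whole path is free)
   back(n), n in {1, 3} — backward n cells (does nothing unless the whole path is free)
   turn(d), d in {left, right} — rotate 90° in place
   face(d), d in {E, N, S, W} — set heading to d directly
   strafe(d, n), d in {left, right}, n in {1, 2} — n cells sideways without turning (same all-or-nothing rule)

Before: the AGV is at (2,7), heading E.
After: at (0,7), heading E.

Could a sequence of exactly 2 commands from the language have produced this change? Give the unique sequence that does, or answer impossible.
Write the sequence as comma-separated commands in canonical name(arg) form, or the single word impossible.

back(1), back(1)

key: heading stays E — no command in the sequence turns
begin: at (2,7), heading E
1. back(1) → at (1,7), heading E
2. back(1) → at (0,7), heading E
no rival 2-sequence matches.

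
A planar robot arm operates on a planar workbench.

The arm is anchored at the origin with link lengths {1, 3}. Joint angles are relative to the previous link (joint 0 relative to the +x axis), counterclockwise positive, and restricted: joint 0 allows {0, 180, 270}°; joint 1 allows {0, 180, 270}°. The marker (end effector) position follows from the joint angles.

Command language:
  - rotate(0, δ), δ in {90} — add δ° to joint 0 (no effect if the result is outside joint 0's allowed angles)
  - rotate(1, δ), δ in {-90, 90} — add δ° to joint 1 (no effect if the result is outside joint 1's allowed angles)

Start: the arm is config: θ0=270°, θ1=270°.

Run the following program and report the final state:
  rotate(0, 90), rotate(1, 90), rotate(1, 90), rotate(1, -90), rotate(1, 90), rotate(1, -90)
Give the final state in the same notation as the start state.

t0: config: θ0=270°, θ1=270°
t=1 rotate(0, 90) ⇒ config: θ0=0°, θ1=270°
t=2 rotate(1, 90) ⇒ config: θ0=0°, θ1=0°
t=3 rotate(1, 90) ⇒ config: θ0=0°, θ1=0°
t=4 rotate(1, -90) ⇒ config: θ0=0°, θ1=270°
t=5 rotate(1, 90) ⇒ config: θ0=0°, θ1=0°
t=6 rotate(1, -90) ⇒ config: θ0=0°, θ1=270°

config: θ0=0°, θ1=270°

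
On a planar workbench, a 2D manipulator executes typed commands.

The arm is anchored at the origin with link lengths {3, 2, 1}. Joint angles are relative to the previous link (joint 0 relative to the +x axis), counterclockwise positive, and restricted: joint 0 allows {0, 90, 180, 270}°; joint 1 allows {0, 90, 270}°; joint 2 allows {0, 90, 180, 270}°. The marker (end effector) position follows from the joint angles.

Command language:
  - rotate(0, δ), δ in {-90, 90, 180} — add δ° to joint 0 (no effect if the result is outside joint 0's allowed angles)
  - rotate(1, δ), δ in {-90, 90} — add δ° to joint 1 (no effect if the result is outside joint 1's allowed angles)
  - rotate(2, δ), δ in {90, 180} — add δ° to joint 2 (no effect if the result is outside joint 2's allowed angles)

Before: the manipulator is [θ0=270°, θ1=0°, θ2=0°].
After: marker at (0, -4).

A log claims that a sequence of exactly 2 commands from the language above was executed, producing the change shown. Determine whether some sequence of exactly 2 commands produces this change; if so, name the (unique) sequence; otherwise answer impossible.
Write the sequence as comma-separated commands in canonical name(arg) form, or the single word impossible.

t0: [θ0=270°, θ1=0°, θ2=0°]
t=1 rotate(2, 90) ⇒ [θ0=270°, θ1=0°, θ2=90°]
t=2 rotate(2, 90) ⇒ [θ0=270°, θ1=0°, θ2=180°]
no other 2-command option fits: unique.

rotate(2, 90), rotate(2, 90)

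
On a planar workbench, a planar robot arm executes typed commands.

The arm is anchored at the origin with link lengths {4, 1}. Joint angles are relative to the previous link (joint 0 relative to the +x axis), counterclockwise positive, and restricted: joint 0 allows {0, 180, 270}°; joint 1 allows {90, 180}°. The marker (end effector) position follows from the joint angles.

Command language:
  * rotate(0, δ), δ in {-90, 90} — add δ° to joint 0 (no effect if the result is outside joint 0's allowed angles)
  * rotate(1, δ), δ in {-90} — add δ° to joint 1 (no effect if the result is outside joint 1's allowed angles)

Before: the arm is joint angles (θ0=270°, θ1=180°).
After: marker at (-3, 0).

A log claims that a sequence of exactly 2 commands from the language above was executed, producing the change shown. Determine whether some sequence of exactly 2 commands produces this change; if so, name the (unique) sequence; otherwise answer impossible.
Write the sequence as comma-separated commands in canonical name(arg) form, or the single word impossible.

from: joint angles (θ0=270°, θ1=180°)
t=1 rotate(0, -90) ⇒ joint angles (θ0=180°, θ1=180°)
t=2 rotate(0, -90) ⇒ joint angles (θ0=180°, θ1=180°)
no other 2-command option fits: unique.

rotate(0, -90), rotate(0, -90)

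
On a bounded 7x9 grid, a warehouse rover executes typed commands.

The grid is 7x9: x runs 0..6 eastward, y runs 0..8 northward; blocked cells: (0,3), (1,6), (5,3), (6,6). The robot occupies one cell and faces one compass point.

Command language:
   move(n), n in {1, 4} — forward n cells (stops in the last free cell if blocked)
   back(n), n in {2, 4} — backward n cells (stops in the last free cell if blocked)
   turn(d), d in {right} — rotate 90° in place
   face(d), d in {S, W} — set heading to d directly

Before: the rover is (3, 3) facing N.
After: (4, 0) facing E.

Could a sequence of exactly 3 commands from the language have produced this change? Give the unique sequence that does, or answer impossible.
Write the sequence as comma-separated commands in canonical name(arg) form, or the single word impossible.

key: back(4) runs into the grid edge before its full distance
start: (3, 3) facing N
1. back(4) → (3, 0) facing N
2. turn(right) → (3, 0) facing E
3. move(1) → (4, 0) facing E
no other 3-command option fits: unique.

back(4), turn(right), move(1)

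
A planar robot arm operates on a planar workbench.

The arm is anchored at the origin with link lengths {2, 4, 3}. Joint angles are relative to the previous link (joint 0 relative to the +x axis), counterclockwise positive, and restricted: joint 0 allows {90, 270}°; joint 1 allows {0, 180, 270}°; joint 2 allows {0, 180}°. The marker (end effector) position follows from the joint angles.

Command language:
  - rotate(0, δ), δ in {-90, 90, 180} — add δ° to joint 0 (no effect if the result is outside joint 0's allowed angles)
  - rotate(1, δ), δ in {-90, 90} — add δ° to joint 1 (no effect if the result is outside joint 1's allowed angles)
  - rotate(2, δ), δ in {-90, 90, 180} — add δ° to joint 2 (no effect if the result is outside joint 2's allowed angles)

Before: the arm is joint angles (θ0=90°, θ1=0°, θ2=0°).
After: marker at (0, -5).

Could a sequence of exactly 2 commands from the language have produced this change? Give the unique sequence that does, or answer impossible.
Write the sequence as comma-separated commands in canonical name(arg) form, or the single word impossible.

t0: joint angles (θ0=90°, θ1=0°, θ2=0°)
[1] after rotate(1, -90): joint angles (θ0=90°, θ1=270°, θ2=0°)
[2] after rotate(1, -90): joint angles (θ0=90°, θ1=180°, θ2=0°)
no other 2-command option fits: unique.

rotate(1, -90), rotate(1, -90)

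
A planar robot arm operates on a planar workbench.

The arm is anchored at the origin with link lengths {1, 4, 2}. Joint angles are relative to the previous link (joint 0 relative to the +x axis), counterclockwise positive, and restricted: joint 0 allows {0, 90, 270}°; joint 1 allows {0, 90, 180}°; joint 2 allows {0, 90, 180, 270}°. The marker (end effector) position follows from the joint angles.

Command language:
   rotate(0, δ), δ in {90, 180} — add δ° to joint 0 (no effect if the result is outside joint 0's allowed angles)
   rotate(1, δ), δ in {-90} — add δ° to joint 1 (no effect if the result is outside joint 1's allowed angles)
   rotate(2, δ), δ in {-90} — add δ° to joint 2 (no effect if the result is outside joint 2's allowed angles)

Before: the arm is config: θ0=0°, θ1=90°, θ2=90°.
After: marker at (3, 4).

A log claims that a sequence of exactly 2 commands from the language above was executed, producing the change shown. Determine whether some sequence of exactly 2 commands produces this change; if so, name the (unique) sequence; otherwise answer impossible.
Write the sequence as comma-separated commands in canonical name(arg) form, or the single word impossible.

rotate(2, -90), rotate(2, -90)

initial: config: θ0=0°, θ1=90°, θ2=90°
step 1 (rotate(2, -90)): config: θ0=0°, θ1=90°, θ2=0°
step 2 (rotate(2, -90)): config: θ0=0°, θ1=90°, θ2=270°
all 16 alternatives checked — unique.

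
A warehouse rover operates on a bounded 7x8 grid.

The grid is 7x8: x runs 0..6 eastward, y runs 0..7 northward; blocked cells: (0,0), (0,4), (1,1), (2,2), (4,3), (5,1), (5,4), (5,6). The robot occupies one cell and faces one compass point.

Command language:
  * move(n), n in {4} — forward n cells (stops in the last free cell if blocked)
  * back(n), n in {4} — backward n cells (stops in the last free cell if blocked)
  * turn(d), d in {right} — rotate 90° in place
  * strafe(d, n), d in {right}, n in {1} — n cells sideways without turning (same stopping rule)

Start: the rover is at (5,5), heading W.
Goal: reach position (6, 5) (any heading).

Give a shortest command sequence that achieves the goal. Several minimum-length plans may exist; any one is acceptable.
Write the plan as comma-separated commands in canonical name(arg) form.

start: at (5,5), heading W
[1] after back(4): at (6,5), heading W
nothing shorter than 1 reaches the goal.

back(4)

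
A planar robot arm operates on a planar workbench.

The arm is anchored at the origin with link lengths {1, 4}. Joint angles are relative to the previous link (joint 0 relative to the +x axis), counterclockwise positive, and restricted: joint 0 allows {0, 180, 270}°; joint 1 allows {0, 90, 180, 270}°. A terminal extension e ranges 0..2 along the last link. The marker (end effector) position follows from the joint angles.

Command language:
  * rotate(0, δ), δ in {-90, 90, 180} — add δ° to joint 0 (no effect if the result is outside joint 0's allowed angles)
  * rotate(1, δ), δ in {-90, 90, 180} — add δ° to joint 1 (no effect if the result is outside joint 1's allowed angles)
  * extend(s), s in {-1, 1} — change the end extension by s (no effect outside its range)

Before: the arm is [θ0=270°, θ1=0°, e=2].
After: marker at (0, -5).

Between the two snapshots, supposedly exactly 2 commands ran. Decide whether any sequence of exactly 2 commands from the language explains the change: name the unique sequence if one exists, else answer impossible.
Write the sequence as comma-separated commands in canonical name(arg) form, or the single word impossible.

initial: [θ0=270°, θ1=0°, e=2]
t=1 extend(-1) ⇒ [θ0=270°, θ1=0°, e=1]
t=2 extend(-1) ⇒ [θ0=270°, θ1=0°, e=0]
no rival 2-sequence matches.

extend(-1), extend(-1)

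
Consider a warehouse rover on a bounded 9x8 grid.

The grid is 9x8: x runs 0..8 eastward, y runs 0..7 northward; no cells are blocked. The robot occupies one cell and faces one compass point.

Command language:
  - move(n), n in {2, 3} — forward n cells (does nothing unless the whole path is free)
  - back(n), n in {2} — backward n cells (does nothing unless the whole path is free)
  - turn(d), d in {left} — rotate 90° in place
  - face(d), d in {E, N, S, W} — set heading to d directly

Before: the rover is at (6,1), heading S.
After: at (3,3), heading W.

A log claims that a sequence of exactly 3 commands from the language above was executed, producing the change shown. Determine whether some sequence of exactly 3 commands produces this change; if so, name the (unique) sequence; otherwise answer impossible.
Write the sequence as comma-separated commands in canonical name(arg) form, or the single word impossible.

key: order matters: swapping back(2) and move(3) lands elsewhere
start: at (6,1), heading S
t=1 back(2) ⇒ at (6,3), heading S
t=2 face(W) ⇒ at (6,3), heading W
t=3 move(3) ⇒ at (3,3), heading W
no other 3-command option fits: unique.

back(2), face(W), move(3)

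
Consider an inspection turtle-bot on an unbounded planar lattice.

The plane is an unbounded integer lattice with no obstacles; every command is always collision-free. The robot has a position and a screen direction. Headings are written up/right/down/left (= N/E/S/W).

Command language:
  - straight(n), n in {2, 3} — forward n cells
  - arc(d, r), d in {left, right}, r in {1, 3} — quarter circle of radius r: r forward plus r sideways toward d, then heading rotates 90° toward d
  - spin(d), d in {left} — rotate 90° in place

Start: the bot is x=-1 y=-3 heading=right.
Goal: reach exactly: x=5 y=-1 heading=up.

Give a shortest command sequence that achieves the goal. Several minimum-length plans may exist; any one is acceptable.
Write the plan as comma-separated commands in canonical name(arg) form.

straight(2), arc(right, 1), spin(left), arc(left, 3)

initial: x=-1 y=-3 heading=right
step 1 (straight(2)): x=1 y=-3 heading=right
step 2 (arc(right, 1)): x=2 y=-4 heading=down
step 3 (spin(left)): x=2 y=-4 heading=right
step 4 (arc(left, 3)): x=5 y=-1 heading=up
shorter routes all fall short; 4 is best.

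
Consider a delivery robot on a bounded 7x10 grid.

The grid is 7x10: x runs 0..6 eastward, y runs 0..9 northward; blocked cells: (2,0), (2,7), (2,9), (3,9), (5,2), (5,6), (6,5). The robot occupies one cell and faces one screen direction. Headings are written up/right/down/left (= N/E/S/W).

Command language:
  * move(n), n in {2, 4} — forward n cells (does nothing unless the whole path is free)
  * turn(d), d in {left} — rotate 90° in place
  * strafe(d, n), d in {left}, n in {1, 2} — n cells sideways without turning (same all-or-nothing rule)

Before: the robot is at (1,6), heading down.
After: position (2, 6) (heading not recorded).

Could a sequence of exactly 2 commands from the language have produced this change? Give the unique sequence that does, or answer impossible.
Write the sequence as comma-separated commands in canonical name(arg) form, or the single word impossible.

strafe(left, 1), turn(left)

key: running turn(left) before strafe(left, 1) would end elsewhere — order is forced
from: at (1,6), heading down
t=1 strafe(left, 1) ⇒ at (2,6), heading down
t=2 turn(left) ⇒ at (2,6), heading right
all 25 alternatives checked — unique.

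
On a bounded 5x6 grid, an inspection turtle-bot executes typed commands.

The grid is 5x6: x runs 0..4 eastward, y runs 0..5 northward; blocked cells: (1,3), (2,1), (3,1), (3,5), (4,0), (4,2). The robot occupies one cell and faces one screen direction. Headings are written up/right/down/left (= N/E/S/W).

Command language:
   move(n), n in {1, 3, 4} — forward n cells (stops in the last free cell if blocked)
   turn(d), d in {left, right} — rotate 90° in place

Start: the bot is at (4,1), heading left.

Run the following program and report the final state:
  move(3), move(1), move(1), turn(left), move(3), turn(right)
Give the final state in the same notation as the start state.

at (4,1), heading left

initial: at (4,1), heading left
1. move(3) → at (4,1), heading left
2. move(1) → at (4,1), heading left
3. move(1) → at (4,1), heading left
4. turn(left) → at (4,1), heading down
5. move(3) → at (4,1), heading down
6. turn(right) → at (4,1), heading left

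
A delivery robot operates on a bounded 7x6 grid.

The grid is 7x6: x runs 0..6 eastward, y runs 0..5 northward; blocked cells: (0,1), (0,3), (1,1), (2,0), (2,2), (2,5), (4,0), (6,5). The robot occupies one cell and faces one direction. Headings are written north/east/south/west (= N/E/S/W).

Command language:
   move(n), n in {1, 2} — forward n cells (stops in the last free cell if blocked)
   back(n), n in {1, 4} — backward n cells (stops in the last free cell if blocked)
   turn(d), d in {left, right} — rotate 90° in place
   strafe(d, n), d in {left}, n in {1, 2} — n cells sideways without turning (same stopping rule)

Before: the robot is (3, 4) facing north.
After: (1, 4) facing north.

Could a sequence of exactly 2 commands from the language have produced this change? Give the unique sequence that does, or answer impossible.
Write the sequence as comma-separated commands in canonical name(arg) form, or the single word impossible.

strafe(left, 1), strafe(left, 1)

key: heading stays N — no command in the sequence turns
initial: (3, 4) facing north
step 1 (strafe(left, 1)): (2, 4) facing north
step 2 (strafe(left, 1)): (1, 4) facing north
no other 2-command option fits: unique.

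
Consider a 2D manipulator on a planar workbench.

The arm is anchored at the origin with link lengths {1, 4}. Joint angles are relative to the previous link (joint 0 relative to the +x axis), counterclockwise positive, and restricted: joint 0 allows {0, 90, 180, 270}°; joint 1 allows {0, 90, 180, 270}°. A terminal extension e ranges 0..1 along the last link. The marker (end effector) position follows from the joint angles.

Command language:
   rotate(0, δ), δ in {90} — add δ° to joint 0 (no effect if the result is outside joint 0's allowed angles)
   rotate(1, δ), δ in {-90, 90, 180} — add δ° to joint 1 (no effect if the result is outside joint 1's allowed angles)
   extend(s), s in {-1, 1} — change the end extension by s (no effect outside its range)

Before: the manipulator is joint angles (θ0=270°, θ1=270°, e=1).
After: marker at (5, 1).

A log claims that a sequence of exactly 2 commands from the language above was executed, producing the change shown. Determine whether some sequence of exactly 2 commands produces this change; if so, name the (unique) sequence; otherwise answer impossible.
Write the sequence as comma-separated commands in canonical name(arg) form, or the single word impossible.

t0: joint angles (θ0=270°, θ1=270°, e=1)
step 1 (rotate(0, 90)): joint angles (θ0=0°, θ1=270°, e=1)
step 2 (rotate(0, 90)): joint angles (θ0=90°, θ1=270°, e=1)
all 36 alternatives checked — unique.

rotate(0, 90), rotate(0, 90)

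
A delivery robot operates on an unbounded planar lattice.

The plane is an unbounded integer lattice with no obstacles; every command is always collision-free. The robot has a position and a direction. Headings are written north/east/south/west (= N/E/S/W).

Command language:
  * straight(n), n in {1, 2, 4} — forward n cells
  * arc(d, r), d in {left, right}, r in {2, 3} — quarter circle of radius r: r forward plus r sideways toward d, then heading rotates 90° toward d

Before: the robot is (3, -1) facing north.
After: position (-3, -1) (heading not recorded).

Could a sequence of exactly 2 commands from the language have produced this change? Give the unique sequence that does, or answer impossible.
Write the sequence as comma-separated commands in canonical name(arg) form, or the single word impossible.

from: (3, -1) facing north
step 1 (arc(left, 3)): (0, 2) facing west
step 2 (arc(left, 3)): (-3, -1) facing south
all 49 alternatives checked — unique.

arc(left, 3), arc(left, 3)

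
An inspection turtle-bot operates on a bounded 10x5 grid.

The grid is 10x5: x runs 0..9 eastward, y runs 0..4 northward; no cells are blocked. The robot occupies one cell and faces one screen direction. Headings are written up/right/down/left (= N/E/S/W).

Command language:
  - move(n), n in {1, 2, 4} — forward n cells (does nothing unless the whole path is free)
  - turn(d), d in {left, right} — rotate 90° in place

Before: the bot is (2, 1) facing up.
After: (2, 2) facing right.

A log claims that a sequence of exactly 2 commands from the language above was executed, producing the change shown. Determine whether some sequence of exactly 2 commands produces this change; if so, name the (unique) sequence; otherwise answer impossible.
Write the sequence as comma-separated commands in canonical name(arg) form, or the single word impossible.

key: cell and facing (now E) both changed — the 2 commands mix motion and turning
t0: (2, 1) facing up
1. move(1) → (2, 2) facing up
2. turn(right) → (2, 2) facing right
uniquely the one of 25 2-step routes that fits.

move(1), turn(right)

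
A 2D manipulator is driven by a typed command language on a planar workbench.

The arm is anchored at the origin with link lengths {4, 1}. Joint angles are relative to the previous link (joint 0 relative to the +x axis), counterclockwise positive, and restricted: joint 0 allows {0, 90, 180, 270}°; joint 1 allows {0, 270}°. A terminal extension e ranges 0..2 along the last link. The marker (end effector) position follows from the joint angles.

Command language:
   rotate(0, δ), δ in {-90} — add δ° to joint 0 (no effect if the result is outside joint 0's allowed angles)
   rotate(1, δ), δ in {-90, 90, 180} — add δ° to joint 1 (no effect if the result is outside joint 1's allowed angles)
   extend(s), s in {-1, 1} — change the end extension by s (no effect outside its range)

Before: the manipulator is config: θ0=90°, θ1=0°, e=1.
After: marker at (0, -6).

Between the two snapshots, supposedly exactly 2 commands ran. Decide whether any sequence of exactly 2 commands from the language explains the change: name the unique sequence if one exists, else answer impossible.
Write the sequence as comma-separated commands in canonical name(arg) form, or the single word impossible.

t0: config: θ0=90°, θ1=0°, e=1
t=1 rotate(0, -90) ⇒ config: θ0=0°, θ1=0°, e=1
t=2 rotate(0, -90) ⇒ config: θ0=270°, θ1=0°, e=1
uniquely the one of 36 2-step routes that fits.

rotate(0, -90), rotate(0, -90)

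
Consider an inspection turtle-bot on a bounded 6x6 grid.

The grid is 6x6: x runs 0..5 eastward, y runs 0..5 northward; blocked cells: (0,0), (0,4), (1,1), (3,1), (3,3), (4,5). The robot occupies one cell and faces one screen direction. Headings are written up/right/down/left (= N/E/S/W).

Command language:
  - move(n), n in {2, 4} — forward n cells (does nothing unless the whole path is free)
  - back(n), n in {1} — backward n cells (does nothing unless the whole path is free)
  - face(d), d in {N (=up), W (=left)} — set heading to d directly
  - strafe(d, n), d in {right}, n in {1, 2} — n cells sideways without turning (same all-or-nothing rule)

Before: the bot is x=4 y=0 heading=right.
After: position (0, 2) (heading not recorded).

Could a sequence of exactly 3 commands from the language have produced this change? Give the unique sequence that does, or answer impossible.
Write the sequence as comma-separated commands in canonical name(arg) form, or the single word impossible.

key: order matters: swapping face(W) and move(4) lands elsewhere
from: x=4 y=0 heading=right
step 1 (face(W)): x=4 y=0 heading=left
step 2 (strafe(right, 2)): x=4 y=2 heading=left
step 3 (move(4)): x=0 y=2 heading=left
no rival 3-sequence matches.

face(W), strafe(right, 2), move(4)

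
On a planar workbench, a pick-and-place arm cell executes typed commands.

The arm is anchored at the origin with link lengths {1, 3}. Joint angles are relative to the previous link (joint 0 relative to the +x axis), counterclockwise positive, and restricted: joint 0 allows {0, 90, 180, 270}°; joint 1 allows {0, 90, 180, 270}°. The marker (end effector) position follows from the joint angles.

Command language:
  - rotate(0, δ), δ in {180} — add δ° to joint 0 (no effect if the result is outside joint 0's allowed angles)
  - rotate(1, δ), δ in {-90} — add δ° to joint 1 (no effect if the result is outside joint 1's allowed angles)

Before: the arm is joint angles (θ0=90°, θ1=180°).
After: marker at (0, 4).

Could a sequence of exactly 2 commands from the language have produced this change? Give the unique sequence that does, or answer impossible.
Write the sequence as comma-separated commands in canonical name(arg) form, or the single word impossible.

initial: joint angles (θ0=90°, θ1=180°)
[1] after rotate(1, -90): joint angles (θ0=90°, θ1=90°)
[2] after rotate(1, -90): joint angles (θ0=90°, θ1=0°)
uniquely the one of 4 2-step routes that fits.

rotate(1, -90), rotate(1, -90)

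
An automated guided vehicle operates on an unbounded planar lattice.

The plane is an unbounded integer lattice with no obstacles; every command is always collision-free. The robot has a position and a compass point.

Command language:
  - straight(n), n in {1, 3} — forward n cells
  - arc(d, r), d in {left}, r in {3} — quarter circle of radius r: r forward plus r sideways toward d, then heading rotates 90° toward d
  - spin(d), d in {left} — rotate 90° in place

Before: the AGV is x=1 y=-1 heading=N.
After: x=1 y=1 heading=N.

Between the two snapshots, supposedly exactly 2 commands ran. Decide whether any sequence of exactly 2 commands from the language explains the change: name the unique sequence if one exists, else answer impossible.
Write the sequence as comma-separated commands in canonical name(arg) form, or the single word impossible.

key: heading stays N — no command in the sequence turns
begin: x=1 y=-1 heading=N
t=1 straight(1) ⇒ x=1 y=0 heading=N
t=2 straight(1) ⇒ x=1 y=1 heading=N
no other 2-command option fits: unique.

straight(1), straight(1)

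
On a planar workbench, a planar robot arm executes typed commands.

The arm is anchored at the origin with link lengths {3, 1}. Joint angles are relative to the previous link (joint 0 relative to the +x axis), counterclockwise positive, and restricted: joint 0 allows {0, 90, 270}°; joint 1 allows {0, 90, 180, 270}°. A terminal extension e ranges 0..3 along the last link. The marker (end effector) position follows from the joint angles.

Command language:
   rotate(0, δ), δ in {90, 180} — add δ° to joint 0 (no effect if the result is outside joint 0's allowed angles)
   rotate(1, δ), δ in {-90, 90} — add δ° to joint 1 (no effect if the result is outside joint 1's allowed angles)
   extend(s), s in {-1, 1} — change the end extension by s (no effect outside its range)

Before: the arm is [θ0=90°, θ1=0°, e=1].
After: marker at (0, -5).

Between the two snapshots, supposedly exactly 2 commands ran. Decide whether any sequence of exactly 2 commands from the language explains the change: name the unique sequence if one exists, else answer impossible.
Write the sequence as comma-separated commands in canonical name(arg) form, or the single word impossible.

rotate(0, 90), rotate(0, 180)

key: order matters: swapping rotate(0, 90) and rotate(0, 180) lands elsewhere
start: [θ0=90°, θ1=0°, e=1]
[1] after rotate(0, 90): [θ0=90°, θ1=0°, e=1]
[2] after rotate(0, 180): [θ0=270°, θ1=0°, e=1]
all 36 alternatives checked — unique.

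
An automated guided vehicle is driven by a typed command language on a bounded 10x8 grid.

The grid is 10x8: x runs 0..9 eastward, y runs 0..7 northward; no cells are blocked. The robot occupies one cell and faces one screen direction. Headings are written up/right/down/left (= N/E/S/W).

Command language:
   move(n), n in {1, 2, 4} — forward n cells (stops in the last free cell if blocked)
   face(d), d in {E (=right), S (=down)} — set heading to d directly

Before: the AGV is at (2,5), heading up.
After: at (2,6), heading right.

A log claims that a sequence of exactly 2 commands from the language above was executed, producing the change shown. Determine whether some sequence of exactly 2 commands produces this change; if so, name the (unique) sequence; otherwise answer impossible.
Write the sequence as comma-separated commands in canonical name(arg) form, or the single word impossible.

move(1), face(E)

key: cell and facing (now E) both changed — the 2 commands mix motion and turning
start: at (2,5), heading up
t=1 move(1) ⇒ at (2,6), heading up
t=2 face(E) ⇒ at (2,6), heading right
all 25 alternatives checked — unique.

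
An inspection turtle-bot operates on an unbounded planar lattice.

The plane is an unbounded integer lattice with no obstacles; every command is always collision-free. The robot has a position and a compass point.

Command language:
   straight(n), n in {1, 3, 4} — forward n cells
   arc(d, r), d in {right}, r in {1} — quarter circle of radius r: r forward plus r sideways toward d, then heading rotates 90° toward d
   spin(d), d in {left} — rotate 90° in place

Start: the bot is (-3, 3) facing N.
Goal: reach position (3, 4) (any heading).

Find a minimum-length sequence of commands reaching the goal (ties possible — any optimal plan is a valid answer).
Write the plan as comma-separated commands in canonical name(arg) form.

arc(right, 1), straight(4), straight(1)

from: (-3, 3) facing N
step 1 (arc(right, 1)): (-2, 4) facing E
step 2 (straight(4)): (2, 4) facing E
step 3 (straight(1)): (3, 4) facing E
minimal: 3 command(s), checked below 3.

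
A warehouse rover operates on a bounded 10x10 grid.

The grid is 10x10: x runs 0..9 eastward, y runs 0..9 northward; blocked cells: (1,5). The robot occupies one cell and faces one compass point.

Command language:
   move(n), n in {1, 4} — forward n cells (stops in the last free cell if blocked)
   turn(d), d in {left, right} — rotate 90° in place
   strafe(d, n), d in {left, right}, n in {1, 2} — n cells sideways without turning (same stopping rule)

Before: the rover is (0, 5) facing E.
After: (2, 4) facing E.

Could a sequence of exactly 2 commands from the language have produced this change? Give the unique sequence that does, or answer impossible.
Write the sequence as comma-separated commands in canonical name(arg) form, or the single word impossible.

all 64 sequences checked — none match.

impossible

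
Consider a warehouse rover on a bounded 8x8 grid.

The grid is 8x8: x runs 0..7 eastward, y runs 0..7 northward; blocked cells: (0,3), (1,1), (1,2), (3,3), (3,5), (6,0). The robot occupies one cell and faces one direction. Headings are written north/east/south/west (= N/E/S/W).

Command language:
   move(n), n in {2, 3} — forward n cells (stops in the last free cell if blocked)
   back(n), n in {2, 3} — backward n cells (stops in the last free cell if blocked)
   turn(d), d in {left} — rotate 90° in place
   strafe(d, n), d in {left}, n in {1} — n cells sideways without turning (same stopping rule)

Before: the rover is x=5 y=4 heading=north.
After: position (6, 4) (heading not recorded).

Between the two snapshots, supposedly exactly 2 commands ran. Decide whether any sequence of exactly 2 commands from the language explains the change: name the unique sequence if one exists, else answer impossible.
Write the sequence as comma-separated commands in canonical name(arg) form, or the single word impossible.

impossible

no 2-step route produces this change.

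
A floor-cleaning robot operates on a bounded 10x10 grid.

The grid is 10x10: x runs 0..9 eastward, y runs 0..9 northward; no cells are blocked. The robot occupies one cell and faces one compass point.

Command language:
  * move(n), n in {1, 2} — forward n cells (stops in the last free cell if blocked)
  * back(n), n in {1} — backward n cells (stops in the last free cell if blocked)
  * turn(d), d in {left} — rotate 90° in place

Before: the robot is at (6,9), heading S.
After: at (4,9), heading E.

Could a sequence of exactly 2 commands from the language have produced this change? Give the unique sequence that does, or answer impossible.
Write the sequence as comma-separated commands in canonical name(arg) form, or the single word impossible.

impossible

all 16 sequences checked — none match.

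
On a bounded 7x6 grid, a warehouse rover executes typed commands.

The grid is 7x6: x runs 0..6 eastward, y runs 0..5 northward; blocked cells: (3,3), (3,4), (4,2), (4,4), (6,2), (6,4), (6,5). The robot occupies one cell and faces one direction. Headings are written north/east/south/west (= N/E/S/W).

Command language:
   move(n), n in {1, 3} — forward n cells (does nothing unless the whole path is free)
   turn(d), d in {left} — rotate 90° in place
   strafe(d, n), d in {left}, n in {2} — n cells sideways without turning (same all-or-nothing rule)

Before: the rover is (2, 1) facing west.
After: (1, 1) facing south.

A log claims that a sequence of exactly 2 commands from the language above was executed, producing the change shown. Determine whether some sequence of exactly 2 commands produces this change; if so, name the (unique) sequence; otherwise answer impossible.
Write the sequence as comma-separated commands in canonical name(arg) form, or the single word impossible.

key: running turn(left) before move(1) would end elsewhere — order is forced
initial: (2, 1) facing west
[1] after move(1): (1, 1) facing west
[2] after turn(left): (1, 1) facing south
no other 2-command option fits: unique.

move(1), turn(left)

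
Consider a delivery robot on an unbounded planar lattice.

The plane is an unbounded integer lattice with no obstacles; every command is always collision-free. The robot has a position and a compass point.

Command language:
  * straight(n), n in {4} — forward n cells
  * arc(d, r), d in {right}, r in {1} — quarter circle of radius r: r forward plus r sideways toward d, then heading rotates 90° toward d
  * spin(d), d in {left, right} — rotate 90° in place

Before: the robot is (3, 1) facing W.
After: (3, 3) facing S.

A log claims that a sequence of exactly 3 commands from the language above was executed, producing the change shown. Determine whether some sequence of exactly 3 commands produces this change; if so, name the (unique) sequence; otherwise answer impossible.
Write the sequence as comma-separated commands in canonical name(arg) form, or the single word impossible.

arc(right, 1), arc(right, 1), spin(right)

key: order matters: swapping arc(right, 1) and spin(right) lands elsewhere
begin: (3, 1) facing W
[1] after arc(right, 1): (2, 2) facing N
[2] after arc(right, 1): (3, 3) facing E
[3] after spin(right): (3, 3) facing S
uniquely the one of 64 3-step routes that fits.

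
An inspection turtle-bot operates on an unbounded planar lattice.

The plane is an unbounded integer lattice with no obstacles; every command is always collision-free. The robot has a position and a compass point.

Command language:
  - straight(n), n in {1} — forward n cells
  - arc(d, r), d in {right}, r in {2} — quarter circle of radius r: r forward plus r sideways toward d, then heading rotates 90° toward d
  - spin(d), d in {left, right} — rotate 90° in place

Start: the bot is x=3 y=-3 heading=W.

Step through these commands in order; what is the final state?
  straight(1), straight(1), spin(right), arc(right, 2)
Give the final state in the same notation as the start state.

t0: x=3 y=-3 heading=W
1. straight(1) → x=2 y=-3 heading=W
2. straight(1) → x=1 y=-3 heading=W
3. spin(right) → x=1 y=-3 heading=N
4. arc(right, 2) → x=3 y=-1 heading=E

x=3 y=-1 heading=E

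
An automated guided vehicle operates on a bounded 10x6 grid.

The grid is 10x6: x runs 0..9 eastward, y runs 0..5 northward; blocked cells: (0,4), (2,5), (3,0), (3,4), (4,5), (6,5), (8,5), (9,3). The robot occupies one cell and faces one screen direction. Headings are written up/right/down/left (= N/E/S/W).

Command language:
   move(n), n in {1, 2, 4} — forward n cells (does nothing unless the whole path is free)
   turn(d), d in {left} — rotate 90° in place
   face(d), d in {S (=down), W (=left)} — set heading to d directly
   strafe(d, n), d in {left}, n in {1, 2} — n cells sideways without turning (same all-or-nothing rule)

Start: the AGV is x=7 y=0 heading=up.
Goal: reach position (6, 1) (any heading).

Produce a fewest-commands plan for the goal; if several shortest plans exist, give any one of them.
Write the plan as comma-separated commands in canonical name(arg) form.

move(1), strafe(left, 1)

t0: x=7 y=0 heading=up
[1] after move(1): x=7 y=1 heading=up
[2] after strafe(left, 1): x=6 y=1 heading=up
no 1-step plan works, so 2 is optimal.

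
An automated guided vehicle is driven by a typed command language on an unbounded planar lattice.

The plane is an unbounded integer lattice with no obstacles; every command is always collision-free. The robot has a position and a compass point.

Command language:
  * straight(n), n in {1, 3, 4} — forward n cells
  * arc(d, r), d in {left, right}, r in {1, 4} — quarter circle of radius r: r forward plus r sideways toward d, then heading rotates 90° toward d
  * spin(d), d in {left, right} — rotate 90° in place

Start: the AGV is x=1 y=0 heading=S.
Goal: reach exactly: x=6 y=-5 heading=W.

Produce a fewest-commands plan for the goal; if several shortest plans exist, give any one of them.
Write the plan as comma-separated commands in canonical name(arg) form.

arc(left, 4), arc(right, 1), spin(right)

start: x=1 y=0 heading=S
t=1 arc(left, 4) ⇒ x=5 y=-4 heading=E
t=2 arc(right, 1) ⇒ x=6 y=-5 heading=S
t=3 spin(right) ⇒ x=6 y=-5 heading=W
minimal: 3 command(s), checked below 3.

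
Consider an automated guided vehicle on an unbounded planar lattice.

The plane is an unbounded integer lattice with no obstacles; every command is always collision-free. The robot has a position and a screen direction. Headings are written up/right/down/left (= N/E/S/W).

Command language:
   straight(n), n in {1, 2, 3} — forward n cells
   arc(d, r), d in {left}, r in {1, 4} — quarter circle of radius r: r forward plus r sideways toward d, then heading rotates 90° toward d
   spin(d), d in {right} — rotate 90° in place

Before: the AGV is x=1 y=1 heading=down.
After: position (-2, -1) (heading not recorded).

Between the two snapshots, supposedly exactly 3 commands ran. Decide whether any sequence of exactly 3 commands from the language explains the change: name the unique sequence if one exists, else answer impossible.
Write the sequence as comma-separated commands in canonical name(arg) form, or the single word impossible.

key: order matters: swapping straight(2) and straight(3) lands elsewhere
from: x=1 y=1 heading=down
1. straight(2) → x=1 y=-1 heading=down
2. spin(right) → x=1 y=-1 heading=left
3. straight(3) → x=-2 y=-1 heading=left
no other 3-command option fits: unique.

straight(2), spin(right), straight(3)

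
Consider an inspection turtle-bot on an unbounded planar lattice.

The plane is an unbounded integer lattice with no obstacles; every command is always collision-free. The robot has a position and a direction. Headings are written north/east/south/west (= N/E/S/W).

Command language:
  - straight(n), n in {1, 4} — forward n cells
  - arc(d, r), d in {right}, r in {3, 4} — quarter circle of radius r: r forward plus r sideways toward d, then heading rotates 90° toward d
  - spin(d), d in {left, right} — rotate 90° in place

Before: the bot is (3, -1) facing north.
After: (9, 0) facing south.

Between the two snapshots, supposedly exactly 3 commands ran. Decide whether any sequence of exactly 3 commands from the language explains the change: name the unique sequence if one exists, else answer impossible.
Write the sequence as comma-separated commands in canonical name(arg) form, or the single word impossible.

key: cell and facing (now S) both changed — the 3 commands mix motion and turning
begin: (3, -1) facing north
[1] after straight(1): (3, 0) facing north
[2] after arc(right, 3): (6, 3) facing east
[3] after arc(right, 3): (9, 0) facing south
no other 3-command option fits: unique.

straight(1), arc(right, 3), arc(right, 3)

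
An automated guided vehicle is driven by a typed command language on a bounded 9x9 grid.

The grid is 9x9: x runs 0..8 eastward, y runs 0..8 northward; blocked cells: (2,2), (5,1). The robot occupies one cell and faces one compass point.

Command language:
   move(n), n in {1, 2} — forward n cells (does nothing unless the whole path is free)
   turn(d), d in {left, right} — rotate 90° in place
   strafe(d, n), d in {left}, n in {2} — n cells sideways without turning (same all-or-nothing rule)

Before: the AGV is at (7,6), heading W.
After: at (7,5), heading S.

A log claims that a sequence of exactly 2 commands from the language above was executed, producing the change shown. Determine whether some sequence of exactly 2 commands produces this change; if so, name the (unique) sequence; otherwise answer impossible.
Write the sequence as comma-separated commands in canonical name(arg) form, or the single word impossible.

key: running move(1) before turn(left) would end elsewhere — order is forced
initial: at (7,6), heading W
[1] after turn(left): at (7,6), heading S
[2] after move(1): at (7,5), heading S
all 25 alternatives checked — unique.

turn(left), move(1)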